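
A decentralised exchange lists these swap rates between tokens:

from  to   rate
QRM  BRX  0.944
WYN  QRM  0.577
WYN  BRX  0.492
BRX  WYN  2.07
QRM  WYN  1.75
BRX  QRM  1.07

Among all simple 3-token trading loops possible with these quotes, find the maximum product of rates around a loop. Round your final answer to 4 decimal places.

WYN→QRM→BRX→WYN: 0.577 × 0.944 × 2.07 = 1.12750
WYN→BRX→QRM→WYN: 0.492 × 1.07 × 1.75 = 0.92127
Maximum is WYN→QRM→BRX→WYN at 1.1275; arbitrage exists.

1.1275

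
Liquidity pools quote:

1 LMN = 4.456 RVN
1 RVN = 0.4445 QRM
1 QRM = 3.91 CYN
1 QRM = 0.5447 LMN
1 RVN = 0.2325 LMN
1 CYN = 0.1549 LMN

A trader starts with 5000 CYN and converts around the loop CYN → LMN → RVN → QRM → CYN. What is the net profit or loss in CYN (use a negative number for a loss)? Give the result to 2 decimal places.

5000 CYN × 0.1549 = 774.5 LMN
774.5 LMN × 4.456 = 3451.172 RVN
3451.172 RVN × 0.4445 = 1534.045954 QRM
1534.045954 QRM × 3.91 = 5998.11968014 CYN
Net change: 5998.11968014 − 5000 = 998.11968014 CYN

998.12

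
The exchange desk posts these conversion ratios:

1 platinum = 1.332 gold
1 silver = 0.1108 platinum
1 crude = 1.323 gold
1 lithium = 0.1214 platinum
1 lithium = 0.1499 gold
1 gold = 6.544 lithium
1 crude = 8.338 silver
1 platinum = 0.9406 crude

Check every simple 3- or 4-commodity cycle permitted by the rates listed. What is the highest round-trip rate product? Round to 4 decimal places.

gold→lithium→platinum→gold: 6.544 × 0.1214 × 1.332 = 1.05820
gold→lithium→platinum→crude→gold: 6.544 × 0.1214 × 0.9406 × 1.323 = 0.98861
silver→platinum→crude→silver: 0.1108 × 0.9406 × 8.338 = 0.86897
Maximum is gold→lithium→platinum→gold at 1.0582; arbitrage exists.

1.0582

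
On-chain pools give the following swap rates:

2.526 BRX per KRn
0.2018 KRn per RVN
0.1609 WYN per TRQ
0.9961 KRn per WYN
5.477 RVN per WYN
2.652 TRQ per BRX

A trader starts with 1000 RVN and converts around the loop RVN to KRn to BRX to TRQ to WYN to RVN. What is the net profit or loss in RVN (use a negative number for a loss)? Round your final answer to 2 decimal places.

191.32

1000 RVN × 0.2018 = 201.8 KRn
201.8 KRn × 2.526 = 509.7468 BRX
509.7468 BRX × 2.652 = 1351.8485136 TRQ
1351.8485136 TRQ × 0.1609 = 217.51242583824 WYN
217.51242583824 WYN × 5.477 = 1191.31555631604048 RVN
Net change: 1191.31555631604048 − 1000 = 191.31555631604048 RVN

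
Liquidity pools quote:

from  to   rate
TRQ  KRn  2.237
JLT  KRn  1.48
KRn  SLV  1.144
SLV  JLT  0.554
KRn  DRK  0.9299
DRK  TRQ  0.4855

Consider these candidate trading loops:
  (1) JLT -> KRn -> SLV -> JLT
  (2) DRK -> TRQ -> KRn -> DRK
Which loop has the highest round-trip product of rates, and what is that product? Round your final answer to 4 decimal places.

(1) 1.48 × 1.144 × 0.554 = 0.93799
(2) 0.4855 × 2.237 × 0.9299 = 1.00993
Highest is cycle (2) at 1.0099 (>1, arbitrage).

1.0099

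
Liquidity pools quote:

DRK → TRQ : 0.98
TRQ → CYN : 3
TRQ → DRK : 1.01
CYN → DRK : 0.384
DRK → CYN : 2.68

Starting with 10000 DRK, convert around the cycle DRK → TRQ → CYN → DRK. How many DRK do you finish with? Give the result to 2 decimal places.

10000 DRK × 0.98 = 9800 TRQ
9800 TRQ × 3 = 29400 CYN
29400 CYN × 0.384 = 11289.6 DRK

11289.60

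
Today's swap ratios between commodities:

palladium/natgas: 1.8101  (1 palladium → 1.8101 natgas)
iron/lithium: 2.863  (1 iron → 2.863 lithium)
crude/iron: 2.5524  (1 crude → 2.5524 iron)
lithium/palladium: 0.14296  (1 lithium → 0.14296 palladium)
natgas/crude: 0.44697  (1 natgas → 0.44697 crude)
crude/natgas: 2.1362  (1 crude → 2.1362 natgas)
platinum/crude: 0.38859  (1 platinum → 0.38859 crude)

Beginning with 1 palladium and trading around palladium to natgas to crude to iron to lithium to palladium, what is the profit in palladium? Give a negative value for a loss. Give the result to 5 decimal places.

-0.15479

1 palladium × 1.8101 = 1.8101 natgas
1.8101 natgas × 0.44697 = 0.809060397 crude
0.809060397 crude × 2.5524 = 2.0650457573028 iron
2.0650457573028 iron × 2.863 = 5.9122260031579164 lithium
5.9122260031579164 lithium × 0.14296 = 0.845211829411455728544 palladium
Net change: 0.845211829411455728544 − 1 = -0.154788170588544271456 palladium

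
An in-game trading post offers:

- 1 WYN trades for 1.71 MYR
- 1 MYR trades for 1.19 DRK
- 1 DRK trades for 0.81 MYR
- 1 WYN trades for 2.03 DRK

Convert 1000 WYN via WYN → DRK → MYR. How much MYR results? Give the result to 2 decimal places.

1000 WYN × 2.03 = 2030 DRK
2030 DRK × 0.81 = 1644.3 MYR

1644.30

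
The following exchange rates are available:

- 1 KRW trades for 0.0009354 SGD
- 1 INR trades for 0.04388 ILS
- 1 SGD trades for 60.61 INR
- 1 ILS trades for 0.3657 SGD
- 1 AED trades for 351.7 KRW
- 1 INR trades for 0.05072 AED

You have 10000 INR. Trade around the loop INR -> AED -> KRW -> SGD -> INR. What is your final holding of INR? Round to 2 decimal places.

10113.31

10000 INR × 0.05072 = 507.2 AED
507.2 AED × 351.7 = 178382.24 KRW
178382.24 KRW × 0.0009354 = 166.858747296 SGD
166.858747296 SGD × 60.61 = 10113.30867361056 INR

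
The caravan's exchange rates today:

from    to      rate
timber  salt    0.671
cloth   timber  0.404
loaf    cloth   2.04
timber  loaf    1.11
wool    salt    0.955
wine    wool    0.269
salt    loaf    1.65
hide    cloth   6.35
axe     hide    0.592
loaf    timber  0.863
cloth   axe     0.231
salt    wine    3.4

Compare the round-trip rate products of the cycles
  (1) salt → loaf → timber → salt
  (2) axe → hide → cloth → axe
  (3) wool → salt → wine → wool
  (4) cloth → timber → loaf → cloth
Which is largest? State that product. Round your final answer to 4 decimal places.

0.9555

(1) 1.65 × 0.863 × 0.671 = 0.95547
(2) 0.592 × 6.35 × 0.231 = 0.86838
(3) 0.955 × 3.4 × 0.269 = 0.87344
(4) 0.404 × 1.11 × 2.04 = 0.91482
Highest is cycle (1) at 0.9555 (≤1, no arbitrage).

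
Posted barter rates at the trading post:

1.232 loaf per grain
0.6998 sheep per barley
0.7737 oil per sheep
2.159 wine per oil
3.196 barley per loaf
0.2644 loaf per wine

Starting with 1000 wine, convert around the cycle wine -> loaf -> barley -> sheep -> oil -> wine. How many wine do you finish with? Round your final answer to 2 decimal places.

1000 wine × 0.2644 = 264.4 loaf
264.4 loaf × 3.196 = 845.0224 barley
845.0224 barley × 0.6998 = 591.34667552 sheep
591.34667552 sheep × 0.7737 = 457.524922849824 oil
457.524922849824 oil × 2.159 = 987.796308432770016 wine

987.80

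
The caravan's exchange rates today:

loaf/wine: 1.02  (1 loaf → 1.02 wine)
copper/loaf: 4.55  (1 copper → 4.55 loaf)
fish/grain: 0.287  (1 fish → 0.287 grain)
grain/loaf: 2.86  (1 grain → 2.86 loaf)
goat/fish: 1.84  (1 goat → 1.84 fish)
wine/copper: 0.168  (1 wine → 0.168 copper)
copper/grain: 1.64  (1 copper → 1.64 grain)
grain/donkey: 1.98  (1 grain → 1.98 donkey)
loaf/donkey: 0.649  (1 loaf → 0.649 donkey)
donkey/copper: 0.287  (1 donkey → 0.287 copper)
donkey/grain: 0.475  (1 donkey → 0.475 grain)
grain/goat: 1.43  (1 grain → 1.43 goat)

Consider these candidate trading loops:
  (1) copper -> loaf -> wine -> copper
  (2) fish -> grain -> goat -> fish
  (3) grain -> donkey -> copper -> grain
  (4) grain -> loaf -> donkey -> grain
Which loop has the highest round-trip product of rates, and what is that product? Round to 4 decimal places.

0.9319

(1) 4.55 × 1.02 × 0.168 = 0.77969
(2) 0.287 × 1.43 × 1.84 = 0.75515
(3) 1.98 × 0.287 × 1.64 = 0.93195
(4) 2.86 × 0.649 × 0.475 = 0.88167
Highest is cycle (3) at 0.9319 (≤1, no arbitrage).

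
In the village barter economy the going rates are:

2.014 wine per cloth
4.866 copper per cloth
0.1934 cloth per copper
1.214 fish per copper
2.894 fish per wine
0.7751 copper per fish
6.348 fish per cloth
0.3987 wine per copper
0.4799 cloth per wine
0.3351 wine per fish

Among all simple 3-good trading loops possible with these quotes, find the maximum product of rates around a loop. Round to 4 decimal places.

cloth→fish→wine→cloth: 6.348 × 0.3351 × 0.4799 = 1.02085
cloth→fish→copper→cloth: 6.348 × 0.7751 × 0.1934 = 0.95159
cloth→copper→wine→cloth: 4.866 × 0.3987 × 0.4799 = 0.93104
copper→wine→fish→copper: 0.3987 × 2.894 × 0.7751 = 0.89434
Maximum is cloth→fish→wine→cloth at 1.0209; arbitrage exists.

1.0209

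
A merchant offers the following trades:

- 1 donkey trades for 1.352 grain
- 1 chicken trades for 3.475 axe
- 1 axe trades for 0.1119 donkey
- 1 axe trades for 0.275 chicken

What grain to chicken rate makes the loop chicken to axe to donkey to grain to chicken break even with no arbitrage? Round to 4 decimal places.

1.9021

Known legs of the cycle: 3.475 × 0.1119 × 1.352 = 0.52572858
For no arbitrage the full-cycle product must be 1, so the missing rate is 1 / 0.52572858 ≈ 1.902122.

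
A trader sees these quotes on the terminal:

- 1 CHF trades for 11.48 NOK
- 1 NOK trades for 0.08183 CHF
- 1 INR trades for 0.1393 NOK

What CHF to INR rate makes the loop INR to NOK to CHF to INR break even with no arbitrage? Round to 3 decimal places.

87.728

Known legs of the cycle: 0.1393 × 0.08183 = 0.011398919
For no arbitrage the full-cycle product must be 1, so the missing rate is 1 / 0.011398919 ≈ 87.72762.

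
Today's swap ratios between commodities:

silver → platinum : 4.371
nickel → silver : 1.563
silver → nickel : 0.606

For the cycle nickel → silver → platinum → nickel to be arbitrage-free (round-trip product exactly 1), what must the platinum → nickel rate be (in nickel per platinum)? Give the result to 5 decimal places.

0.14637

Known legs of the cycle: 1.563 × 4.371 = 6.831873
For no arbitrage the full-cycle product must be 1, so the missing rate is 1 / 6.831873 ≈ 0.1463727.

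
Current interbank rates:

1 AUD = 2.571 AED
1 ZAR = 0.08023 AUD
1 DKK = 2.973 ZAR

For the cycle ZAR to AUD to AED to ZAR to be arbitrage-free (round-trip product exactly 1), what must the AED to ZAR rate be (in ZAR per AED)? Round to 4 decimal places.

Known legs of the cycle: 0.08023 × 2.571 = 0.20627133
For no arbitrage the full-cycle product must be 1, so the missing rate is 1 / 0.20627133 ≈ 4.847983.

4.8480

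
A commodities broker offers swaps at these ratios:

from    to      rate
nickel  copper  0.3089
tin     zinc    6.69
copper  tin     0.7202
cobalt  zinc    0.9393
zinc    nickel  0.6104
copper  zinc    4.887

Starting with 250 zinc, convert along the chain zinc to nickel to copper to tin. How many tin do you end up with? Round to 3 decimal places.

33.949

250 zinc × 0.6104 = 152.6 nickel
152.6 nickel × 0.3089 = 47.13814 copper
47.13814 copper × 0.7202 = 33.948888428 tin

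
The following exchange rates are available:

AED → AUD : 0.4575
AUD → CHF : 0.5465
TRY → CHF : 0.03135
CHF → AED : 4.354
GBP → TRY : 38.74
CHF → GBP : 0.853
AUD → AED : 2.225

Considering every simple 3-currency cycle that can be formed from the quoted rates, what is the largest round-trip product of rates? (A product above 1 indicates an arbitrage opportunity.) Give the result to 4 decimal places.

CHF→AED→AUD→CHF: 4.354 × 0.4575 × 0.5465 = 1.08860
GBP→TRY→CHF→GBP: 38.74 × 0.03135 × 0.853 = 1.03597
Maximum is CHF→AED→AUD→CHF at 1.0886; arbitrage exists.

1.0886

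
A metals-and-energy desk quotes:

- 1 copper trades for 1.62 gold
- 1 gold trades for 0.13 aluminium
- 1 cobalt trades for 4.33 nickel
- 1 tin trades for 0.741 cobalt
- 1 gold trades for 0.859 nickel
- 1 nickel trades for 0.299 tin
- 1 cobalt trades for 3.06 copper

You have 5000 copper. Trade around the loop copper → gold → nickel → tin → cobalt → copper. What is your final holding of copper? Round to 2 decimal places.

5000 copper × 1.62 = 8100 gold
8100 gold × 0.859 = 6957.9 nickel
6957.9 nickel × 0.299 = 2080.4121 tin
2080.4121 tin × 0.741 = 1541.5853661 cobalt
1541.5853661 cobalt × 3.06 = 4717.251220266 copper

4717.25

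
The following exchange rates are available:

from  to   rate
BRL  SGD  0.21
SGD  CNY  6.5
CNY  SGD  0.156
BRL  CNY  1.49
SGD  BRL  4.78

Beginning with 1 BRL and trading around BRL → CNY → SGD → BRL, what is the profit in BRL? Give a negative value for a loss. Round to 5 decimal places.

0.11106

1 BRL × 1.49 = 1.49 CNY
1.49 CNY × 0.156 = 0.23244 SGD
0.23244 SGD × 4.78 = 1.1110632 BRL
Net change: 1.1110632 − 1 = 0.1110632 BRL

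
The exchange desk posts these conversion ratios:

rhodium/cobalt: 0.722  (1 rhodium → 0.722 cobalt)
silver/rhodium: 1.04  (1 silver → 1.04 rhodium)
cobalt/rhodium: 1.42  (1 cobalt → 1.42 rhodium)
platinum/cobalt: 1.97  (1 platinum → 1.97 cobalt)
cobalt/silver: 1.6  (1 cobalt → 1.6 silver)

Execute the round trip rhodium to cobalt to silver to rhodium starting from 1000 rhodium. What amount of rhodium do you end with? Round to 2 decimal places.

1000 rhodium × 0.722 = 722 cobalt
722 cobalt × 1.6 = 1155.2 silver
1155.2 silver × 1.04 = 1201.408 rhodium

1201.41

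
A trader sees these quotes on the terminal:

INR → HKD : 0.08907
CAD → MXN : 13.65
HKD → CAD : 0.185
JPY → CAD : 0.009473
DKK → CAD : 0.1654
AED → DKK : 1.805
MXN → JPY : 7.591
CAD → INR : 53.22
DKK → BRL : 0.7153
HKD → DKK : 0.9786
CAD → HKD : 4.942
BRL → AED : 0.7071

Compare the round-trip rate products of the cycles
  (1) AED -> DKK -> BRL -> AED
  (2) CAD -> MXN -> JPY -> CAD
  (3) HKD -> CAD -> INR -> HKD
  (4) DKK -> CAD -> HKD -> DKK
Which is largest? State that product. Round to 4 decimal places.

(1) 1.805 × 0.7153 × 0.7071 = 0.91295
(2) 13.65 × 7.591 × 0.009473 = 0.98157
(3) 0.185 × 53.22 × 0.08907 = 0.87696
(4) 0.1654 × 4.942 × 0.9786 = 0.79991
Highest is cycle (2) at 0.9816 (≤1, no arbitrage).

0.9816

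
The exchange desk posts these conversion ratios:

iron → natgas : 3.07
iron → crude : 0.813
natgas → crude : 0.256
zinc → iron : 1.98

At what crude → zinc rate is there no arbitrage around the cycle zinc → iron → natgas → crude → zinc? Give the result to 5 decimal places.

0.64262

Known legs of the cycle: 1.98 × 3.07 × 0.256 = 1.5561216
For no arbitrage the full-cycle product must be 1, so the missing rate is 1 / 1.5561216 ≈ 0.6426233.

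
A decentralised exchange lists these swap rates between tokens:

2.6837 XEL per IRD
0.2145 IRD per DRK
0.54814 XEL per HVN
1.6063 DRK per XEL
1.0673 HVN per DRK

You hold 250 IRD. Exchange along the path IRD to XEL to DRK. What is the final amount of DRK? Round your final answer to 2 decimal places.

1077.71

250 IRD × 2.6837 = 670.925 XEL
670.925 XEL × 1.6063 = 1077.7068275 DRK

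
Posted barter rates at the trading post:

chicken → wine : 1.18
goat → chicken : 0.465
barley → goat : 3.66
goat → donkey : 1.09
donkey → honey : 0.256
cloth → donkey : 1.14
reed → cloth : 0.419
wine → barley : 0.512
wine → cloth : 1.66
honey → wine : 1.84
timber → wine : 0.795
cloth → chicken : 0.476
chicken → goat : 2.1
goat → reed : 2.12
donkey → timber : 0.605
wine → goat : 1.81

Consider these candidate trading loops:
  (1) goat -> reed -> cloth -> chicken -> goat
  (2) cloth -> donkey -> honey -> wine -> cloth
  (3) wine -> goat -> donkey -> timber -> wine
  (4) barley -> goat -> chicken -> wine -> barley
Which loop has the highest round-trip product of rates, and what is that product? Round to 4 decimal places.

1.0282

(1) 2.12 × 0.419 × 0.476 × 2.1 = 0.88792
(2) 1.14 × 0.256 × 1.84 × 1.66 = 0.89140
(3) 1.81 × 1.09 × 0.605 × 0.795 = 0.94892
(4) 3.66 × 0.465 × 1.18 × 0.512 = 1.02822
Highest is cycle (4) at 1.0282 (>1, arbitrage).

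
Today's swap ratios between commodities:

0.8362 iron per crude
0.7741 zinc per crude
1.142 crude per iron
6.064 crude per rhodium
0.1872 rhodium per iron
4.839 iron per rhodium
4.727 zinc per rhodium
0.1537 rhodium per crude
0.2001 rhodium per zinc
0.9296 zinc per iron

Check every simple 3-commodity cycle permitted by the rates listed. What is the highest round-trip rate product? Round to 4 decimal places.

crude→iron→rhodium→crude: 0.8362 × 0.1872 × 6.064 = 0.94924
zinc→rhodium→crude→zinc: 0.2001 × 6.064 × 0.7741 = 0.93930
zinc→rhodium→iron→zinc: 0.2001 × 4.839 × 0.9296 = 0.90012
crude→rhodium→iron→crude: 0.1537 × 4.839 × 1.142 = 0.84937
Maximum is crude→iron→rhodium→crude at 0.9492; no arbitrage — every cycle loses value.

0.9492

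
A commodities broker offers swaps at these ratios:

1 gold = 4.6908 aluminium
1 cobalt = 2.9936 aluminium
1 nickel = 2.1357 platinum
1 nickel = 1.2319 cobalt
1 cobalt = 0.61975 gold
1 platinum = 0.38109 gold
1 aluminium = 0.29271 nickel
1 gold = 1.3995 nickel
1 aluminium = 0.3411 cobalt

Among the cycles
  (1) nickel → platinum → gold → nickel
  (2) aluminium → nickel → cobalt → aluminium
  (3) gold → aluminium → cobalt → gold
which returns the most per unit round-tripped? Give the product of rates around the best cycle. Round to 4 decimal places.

(1) 2.1357 × 0.38109 × 1.3995 = 1.13904
(2) 0.29271 × 1.2319 × 2.9936 = 1.07946
(3) 4.6908 × 0.3411 × 0.61975 = 0.99162
Highest is cycle (1) at 1.1390 (>1, arbitrage).

1.1390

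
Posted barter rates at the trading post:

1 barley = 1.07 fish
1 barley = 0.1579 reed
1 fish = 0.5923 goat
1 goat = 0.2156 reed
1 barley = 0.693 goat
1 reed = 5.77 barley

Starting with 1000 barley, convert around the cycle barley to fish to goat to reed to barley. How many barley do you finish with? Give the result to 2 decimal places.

1000 barley × 1.07 = 1070 fish
1070 fish × 0.5923 = 633.761 goat
633.761 goat × 0.2156 = 136.6388716 reed
136.6388716 reed × 5.77 = 788.406289132 barley

788.41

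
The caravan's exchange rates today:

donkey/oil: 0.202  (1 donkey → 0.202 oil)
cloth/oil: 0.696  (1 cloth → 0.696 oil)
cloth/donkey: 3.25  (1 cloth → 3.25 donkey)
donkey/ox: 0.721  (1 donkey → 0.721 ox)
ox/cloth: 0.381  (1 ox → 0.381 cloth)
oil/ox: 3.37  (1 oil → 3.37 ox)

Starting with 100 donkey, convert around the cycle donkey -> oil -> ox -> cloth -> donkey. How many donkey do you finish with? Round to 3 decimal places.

84.293

100 donkey × 0.202 = 20.2 oil
20.2 oil × 3.37 = 68.074 ox
68.074 ox × 0.381 = 25.936194 cloth
25.936194 cloth × 3.25 = 84.2926305 donkey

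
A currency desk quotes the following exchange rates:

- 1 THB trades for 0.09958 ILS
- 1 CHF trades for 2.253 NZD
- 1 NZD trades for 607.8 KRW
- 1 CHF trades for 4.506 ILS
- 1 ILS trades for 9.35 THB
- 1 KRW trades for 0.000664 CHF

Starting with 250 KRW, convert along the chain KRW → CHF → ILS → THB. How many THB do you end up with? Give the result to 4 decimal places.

250 KRW × 0.000664 = 0.166 CHF
0.166 CHF × 4.506 = 0.747996 ILS
0.747996 ILS × 9.35 = 6.9937626 THB

6.9938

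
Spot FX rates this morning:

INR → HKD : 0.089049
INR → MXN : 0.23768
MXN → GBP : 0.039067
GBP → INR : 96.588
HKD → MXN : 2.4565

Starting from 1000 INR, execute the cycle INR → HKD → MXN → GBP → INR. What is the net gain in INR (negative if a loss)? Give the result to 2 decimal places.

-174.57

1000 INR × 0.089049 = 89.049 HKD
89.049 HKD × 2.4565 = 218.7488685 MXN
218.7488685 MXN × 0.039067 = 8.5458620456895 GBP
8.5458620456895 GBP × 96.588 = 825.427723269057426 INR
Net change: 825.427723269057426 − 1000 = -174.572276730942574 INR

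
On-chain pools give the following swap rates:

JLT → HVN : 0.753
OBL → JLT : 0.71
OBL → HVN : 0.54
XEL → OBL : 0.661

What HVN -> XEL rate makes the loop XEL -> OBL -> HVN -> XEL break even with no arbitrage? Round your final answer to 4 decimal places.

Known legs of the cycle: 0.661 × 0.54 = 0.35694
For no arbitrage the full-cycle product must be 1, so the missing rate is 1 / 0.35694 ≈ 2.801591.

2.8016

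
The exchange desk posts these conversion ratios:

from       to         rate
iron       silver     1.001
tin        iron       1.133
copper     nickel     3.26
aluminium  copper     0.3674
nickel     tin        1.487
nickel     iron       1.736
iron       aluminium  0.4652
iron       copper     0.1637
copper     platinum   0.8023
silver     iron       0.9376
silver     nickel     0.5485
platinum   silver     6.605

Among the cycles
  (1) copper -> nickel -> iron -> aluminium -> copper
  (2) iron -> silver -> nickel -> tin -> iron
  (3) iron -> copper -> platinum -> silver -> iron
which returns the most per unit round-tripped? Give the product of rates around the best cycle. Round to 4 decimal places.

0.9673

(1) 3.26 × 1.736 × 0.4652 × 0.3674 = 0.96727
(2) 1.001 × 0.5485 × 1.487 × 1.133 = 0.92502
(3) 0.1637 × 0.8023 × 6.605 × 0.9376 = 0.81335
Highest is cycle (1) at 0.9673 (≤1, no arbitrage).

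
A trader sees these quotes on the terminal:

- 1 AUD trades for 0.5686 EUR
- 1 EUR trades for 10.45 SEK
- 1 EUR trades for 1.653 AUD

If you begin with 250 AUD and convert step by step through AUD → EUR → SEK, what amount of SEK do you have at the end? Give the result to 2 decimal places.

250 AUD × 0.5686 = 142.15 EUR
142.15 EUR × 10.45 = 1485.4675 SEK

1485.47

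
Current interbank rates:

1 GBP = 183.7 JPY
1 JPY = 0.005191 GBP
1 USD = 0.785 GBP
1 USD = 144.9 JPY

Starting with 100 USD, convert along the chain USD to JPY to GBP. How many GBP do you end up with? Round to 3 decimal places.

100 USD × 144.9 = 14490 JPY
14490 JPY × 0.005191 = 75.21759 GBP

75.218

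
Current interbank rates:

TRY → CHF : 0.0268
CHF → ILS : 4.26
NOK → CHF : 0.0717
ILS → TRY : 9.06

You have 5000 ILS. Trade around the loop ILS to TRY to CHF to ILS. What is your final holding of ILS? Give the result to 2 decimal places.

5000 ILS × 9.06 = 45300 TRY
45300 TRY × 0.0268 = 1214.04 CHF
1214.04 CHF × 4.26 = 5171.8104 ILS

5171.81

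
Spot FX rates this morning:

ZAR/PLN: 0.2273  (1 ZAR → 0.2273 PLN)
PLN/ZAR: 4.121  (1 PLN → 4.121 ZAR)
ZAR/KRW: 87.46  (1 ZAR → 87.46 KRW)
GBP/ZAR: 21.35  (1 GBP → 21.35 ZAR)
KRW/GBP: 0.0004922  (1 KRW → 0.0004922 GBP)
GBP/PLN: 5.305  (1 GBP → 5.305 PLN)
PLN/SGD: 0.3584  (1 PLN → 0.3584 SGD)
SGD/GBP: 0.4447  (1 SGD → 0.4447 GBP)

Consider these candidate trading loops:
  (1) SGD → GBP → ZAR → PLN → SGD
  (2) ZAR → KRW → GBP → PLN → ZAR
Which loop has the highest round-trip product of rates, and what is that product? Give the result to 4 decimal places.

0.9411

(1) 0.4447 × 21.35 × 0.2273 × 0.3584 = 0.77345
(2) 87.46 × 0.0004922 × 5.305 × 4.121 = 0.94111
Highest is cycle (2) at 0.9411 (≤1, no arbitrage).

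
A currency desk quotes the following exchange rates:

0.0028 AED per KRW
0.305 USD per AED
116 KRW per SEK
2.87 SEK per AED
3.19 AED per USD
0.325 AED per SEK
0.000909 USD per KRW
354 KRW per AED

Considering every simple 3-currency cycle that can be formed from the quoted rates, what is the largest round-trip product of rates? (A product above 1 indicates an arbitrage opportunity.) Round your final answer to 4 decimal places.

1.0265

USD→AED→KRW→USD: 3.19 × 354 × 0.000909 = 1.02650
SEK→KRW→AED→SEK: 116 × 0.0028 × 2.87 = 0.93218
Maximum is USD→AED→KRW→USD at 1.0265; arbitrage exists.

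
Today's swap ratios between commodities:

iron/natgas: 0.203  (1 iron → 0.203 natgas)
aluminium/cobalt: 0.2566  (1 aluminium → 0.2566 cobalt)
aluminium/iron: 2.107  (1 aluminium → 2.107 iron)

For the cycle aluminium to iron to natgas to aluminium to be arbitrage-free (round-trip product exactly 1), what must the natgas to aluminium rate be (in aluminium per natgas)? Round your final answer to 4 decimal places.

2.3380

Known legs of the cycle: 2.107 × 0.203 = 0.427721
For no arbitrage the full-cycle product must be 1, so the missing rate is 1 / 0.427721 ≈ 2.337973.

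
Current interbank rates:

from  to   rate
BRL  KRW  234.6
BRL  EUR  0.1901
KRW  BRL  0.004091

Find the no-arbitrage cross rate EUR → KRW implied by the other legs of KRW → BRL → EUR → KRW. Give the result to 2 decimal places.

1285.84

Known legs of the cycle: 0.004091 × 0.1901 = 0.0007776991
For no arbitrage the full-cycle product must be 1, so the missing rate is 1 / 0.0007776991 ≈ 1285.8444.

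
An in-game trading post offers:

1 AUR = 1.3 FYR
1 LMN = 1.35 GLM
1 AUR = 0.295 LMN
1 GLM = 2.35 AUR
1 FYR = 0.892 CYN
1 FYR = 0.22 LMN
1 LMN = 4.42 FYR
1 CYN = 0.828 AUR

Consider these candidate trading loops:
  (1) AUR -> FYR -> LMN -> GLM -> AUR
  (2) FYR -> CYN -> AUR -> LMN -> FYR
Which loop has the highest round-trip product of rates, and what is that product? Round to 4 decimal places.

(1) 1.3 × 0.22 × 1.35 × 2.35 = 0.90734
(2) 0.892 × 0.828 × 0.295 × 4.42 = 0.96303
Highest is cycle (2) at 0.9630 (≤1, no arbitrage).

0.9630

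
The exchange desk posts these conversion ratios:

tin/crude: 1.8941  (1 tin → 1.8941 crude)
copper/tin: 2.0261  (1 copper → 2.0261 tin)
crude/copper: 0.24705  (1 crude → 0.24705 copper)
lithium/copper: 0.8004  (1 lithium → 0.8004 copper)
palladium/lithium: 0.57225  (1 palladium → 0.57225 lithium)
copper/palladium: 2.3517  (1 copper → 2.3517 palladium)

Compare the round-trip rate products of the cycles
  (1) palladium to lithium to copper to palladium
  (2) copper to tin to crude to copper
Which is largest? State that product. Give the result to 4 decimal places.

(1) 0.57225 × 0.8004 × 2.3517 = 1.07715
(2) 2.0261 × 1.8941 × 0.24705 = 0.94809
Highest is cycle (1) at 1.0771 (>1, arbitrage).

1.0771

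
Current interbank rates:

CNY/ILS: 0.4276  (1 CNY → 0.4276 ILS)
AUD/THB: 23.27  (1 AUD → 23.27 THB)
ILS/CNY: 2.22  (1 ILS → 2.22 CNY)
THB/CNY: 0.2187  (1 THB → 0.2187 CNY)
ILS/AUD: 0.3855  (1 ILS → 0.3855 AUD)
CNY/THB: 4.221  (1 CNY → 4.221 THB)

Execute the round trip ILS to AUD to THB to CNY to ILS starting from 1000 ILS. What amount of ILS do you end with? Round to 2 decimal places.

1000 ILS × 0.3855 = 385.5 AUD
385.5 AUD × 23.27 = 8970.585 THB
8970.585 THB × 0.2187 = 1961.8669395 CNY
1961.8669395 CNY × 0.4276 = 838.8943033302 ILS

838.89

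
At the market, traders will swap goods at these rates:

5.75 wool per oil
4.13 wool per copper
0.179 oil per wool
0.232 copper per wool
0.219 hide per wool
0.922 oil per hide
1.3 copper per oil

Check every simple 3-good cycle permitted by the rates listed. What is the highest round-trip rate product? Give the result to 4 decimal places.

1.1610

wool→hide→oil→wool: 0.219 × 0.922 × 5.75 = 1.16103
wool→oil→copper→wool: 0.179 × 1.3 × 4.13 = 0.96105
Maximum is wool→hide→oil→wool at 1.1610; arbitrage exists.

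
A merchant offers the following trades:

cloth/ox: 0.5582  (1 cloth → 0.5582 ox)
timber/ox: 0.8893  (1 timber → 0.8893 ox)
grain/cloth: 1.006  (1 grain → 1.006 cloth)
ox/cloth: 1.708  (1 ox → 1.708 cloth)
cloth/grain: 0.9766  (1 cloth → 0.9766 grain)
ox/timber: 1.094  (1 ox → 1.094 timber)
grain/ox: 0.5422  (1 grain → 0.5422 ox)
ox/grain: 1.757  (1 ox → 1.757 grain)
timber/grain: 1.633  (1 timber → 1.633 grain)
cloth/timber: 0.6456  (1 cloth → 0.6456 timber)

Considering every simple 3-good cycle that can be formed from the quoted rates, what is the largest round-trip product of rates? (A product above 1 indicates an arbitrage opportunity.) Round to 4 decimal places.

1.0606

cloth→timber→grain→cloth: 0.6456 × 1.633 × 1.006 = 1.06059
ox→grain→cloth→ox: 1.757 × 1.006 × 0.5582 = 0.98664
ox→cloth→timber→ox: 1.708 × 0.6456 × 0.8893 = 0.98062
ox→timber→grain→ox: 1.094 × 1.633 × 0.5422 = 0.96864
ox→cloth→grain→ox: 1.708 × 0.9766 × 0.5422 = 0.90441
Maximum is cloth→timber→grain→cloth at 1.0606; arbitrage exists.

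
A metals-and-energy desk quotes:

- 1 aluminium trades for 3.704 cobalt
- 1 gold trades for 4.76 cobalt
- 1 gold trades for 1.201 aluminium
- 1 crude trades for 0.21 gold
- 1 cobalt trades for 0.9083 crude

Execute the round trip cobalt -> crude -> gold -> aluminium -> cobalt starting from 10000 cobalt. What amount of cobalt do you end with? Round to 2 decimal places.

8485.21

10000 cobalt × 0.9083 = 9083 crude
9083 crude × 0.21 = 1907.43 gold
1907.43 gold × 1.201 = 2290.82343 aluminium
2290.82343 aluminium × 3.704 = 8485.20998472 cobalt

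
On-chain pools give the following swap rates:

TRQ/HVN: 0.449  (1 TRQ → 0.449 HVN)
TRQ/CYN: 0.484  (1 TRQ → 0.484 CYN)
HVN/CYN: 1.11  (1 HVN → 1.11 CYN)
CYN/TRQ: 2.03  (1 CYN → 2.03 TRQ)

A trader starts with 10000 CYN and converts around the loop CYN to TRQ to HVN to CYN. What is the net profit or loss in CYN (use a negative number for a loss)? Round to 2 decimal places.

117.32

10000 CYN × 2.03 = 20300 TRQ
20300 TRQ × 0.449 = 9114.7 HVN
9114.7 HVN × 1.11 = 10117.317 CYN
Net change: 10117.317 − 10000 = 117.317 CYN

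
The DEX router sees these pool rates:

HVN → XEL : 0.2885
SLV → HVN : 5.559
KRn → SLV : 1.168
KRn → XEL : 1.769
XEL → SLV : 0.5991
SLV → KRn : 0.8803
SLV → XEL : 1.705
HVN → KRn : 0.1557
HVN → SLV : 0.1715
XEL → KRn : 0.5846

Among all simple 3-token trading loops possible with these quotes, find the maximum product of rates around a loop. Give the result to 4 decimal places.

KRn→SLV→XEL→KRn: 1.168 × 1.705 × 0.5846 = 1.16420
KRn→SLV→HVN→KRn: 1.168 × 5.559 × 0.1557 = 1.01095
HVN→XEL→SLV→HVN: 0.2885 × 0.5991 × 5.559 = 0.96082
KRn→XEL→SLV→KRn: 1.769 × 0.5991 × 0.8803 = 0.93295
Maximum is KRn→SLV→XEL→KRn at 1.1642; arbitrage exists.

1.1642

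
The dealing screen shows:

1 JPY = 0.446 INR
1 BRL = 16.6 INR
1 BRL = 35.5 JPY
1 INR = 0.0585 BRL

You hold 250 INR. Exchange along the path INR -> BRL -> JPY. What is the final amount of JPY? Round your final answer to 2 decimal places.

519.19

250 INR × 0.0585 = 14.625 BRL
14.625 BRL × 35.5 = 519.1875 JPY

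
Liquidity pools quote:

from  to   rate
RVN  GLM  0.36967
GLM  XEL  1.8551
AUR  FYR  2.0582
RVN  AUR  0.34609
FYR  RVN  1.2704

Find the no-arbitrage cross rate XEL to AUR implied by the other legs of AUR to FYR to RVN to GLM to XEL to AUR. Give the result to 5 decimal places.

0.55769

Known legs of the cycle: 2.0582 × 1.2704 × 0.36967 × 1.8551 = 1.79312097969507776
For no arbitrage the full-cycle product must be 1, so the missing rate is 1 / 1.79312097969507776 ≈ 0.5576869.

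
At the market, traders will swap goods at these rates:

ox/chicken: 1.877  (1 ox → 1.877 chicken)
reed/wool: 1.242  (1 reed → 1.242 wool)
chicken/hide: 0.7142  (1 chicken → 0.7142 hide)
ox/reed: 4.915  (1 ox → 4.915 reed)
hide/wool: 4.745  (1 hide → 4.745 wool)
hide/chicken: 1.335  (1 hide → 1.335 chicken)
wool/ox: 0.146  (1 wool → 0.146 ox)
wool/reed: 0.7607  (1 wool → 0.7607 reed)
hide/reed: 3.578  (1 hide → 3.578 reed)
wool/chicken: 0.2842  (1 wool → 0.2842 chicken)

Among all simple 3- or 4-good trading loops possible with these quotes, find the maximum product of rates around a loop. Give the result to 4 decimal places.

0.9631

hide→wool→chicken→hide: 4.745 × 0.2842 × 0.7142 = 0.96312
ox→chicken→hide→wool→ox: 1.877 × 0.7142 × 4.745 × 0.146 = 0.92870
hide→reed→wool→chicken→hide: 3.578 × 1.242 × 0.2842 × 0.7142 = 0.90200
ox→reed→wool→ox: 4.915 × 1.242 × 0.146 = 0.89125
Maximum is hide→wool→chicken→hide at 0.9631; no arbitrage — every cycle loses value.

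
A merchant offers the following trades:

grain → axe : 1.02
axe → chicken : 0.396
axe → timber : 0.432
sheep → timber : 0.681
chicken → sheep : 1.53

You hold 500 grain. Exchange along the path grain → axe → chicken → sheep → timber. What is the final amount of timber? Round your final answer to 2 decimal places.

500 grain × 1.02 = 510 axe
510 axe × 0.396 = 201.96 chicken
201.96 chicken × 1.53 = 308.9988 sheep
308.9988 sheep × 0.681 = 210.4281828 timber

210.43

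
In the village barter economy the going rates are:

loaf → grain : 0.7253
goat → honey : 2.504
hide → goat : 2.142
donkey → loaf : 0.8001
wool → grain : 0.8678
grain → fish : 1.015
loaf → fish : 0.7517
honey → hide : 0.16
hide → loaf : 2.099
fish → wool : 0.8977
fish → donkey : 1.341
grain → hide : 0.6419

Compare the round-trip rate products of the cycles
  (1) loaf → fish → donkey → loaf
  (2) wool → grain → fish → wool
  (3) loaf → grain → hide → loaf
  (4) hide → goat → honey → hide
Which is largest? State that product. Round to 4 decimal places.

0.9772

(1) 0.7517 × 1.341 × 0.8001 = 0.80652
(2) 0.8678 × 1.015 × 0.8977 = 0.79071
(3) 0.7253 × 0.6419 × 2.099 = 0.97723
(4) 2.142 × 2.504 × 0.16 = 0.85817
Highest is cycle (3) at 0.9772 (≤1, no arbitrage).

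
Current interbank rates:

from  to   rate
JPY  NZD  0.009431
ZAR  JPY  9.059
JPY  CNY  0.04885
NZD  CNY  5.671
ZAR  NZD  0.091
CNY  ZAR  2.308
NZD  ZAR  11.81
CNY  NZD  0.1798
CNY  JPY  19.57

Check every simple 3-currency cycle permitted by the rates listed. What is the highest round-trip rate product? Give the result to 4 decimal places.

1.1911

NZD→CNY→ZAR→NZD: 5.671 × 2.308 × 0.091 = 1.19107
NZD→CNY→JPY→NZD: 5.671 × 19.57 × 0.009431 = 1.04667
JPY→CNY→ZAR→JPY: 0.04885 × 2.308 × 9.059 = 1.02136
NZD→ZAR→JPY→NZD: 11.81 × 9.059 × 0.009431 = 1.00899
Maximum is NZD→CNY→ZAR→NZD at 1.1911; arbitrage exists.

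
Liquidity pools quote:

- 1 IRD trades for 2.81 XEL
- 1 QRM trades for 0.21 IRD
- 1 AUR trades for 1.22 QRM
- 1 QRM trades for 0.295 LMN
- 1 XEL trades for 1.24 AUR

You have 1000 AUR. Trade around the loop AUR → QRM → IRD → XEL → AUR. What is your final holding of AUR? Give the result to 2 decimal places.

892.70

1000 AUR × 1.22 = 1220 QRM
1220 QRM × 0.21 = 256.2 IRD
256.2 IRD × 2.81 = 719.922 XEL
719.922 XEL × 1.24 = 892.70328 AUR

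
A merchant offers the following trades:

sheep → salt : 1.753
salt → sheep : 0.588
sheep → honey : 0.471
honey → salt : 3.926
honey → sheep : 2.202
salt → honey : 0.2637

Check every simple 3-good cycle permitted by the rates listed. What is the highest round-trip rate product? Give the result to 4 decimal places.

1.0873

sheep→honey→salt→sheep: 0.471 × 3.926 × 0.588 = 1.08730
sheep→salt→honey→sheep: 1.753 × 0.2637 × 2.202 = 1.01791
Maximum is sheep→honey→salt→sheep at 1.0873; arbitrage exists.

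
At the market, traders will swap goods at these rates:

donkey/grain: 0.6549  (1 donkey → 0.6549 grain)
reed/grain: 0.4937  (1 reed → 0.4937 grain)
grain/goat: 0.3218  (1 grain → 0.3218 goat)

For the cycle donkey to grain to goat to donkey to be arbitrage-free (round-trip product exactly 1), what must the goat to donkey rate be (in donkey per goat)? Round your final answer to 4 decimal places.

4.7450

Known legs of the cycle: 0.6549 × 0.3218 = 0.21074682
For no arbitrage the full-cycle product must be 1, so the missing rate is 1 / 0.21074682 ≈ 4.745030.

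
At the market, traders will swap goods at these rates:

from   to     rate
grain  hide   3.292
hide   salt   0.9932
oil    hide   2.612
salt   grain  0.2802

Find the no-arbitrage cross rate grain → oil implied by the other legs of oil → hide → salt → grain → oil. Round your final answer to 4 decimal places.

Known legs of the cycle: 2.612 × 0.9932 × 0.2802 = 0.72690559968
For no arbitrage the full-cycle product must be 1, so the missing rate is 1 / 0.72690559968 ≈ 1.375694.

1.3757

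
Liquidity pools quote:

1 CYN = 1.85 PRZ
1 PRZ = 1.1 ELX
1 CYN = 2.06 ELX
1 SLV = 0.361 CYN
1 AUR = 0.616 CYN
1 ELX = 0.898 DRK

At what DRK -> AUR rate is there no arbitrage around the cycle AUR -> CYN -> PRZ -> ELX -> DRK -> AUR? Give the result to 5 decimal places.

0.88834

Known legs of the cycle: 0.616 × 1.85 × 1.1 × 0.898 = 1.12569688
For no arbitrage the full-cycle product must be 1, so the missing rate is 1 / 1.12569688 ≈ 0.8883386.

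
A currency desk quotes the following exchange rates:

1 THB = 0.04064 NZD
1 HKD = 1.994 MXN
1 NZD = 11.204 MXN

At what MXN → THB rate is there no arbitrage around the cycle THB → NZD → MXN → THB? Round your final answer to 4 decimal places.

2.1962

Known legs of the cycle: 0.04064 × 11.204 = 0.45533056
For no arbitrage the full-cycle product must be 1, so the missing rate is 1 / 0.45533056 ≈ 2.196207.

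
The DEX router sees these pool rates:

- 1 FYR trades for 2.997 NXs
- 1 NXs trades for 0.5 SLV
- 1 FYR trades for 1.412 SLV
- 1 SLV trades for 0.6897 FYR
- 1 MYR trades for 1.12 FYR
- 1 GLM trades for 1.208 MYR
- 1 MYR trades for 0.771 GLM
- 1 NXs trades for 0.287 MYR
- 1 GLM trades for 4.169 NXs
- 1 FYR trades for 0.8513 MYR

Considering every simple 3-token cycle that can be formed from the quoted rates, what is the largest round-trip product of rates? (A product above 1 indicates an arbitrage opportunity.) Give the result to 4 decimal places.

1.0335

SLV→FYR→NXs→SLV: 0.6897 × 2.997 × 0.5 = 1.03352
MYR→FYR→NXs→MYR: 1.12 × 2.997 × 0.287 = 0.96336
MYR→GLM→NXs→MYR: 0.771 × 4.169 × 0.287 = 0.92250
Maximum is SLV→FYR→NXs→SLV at 1.0335; arbitrage exists.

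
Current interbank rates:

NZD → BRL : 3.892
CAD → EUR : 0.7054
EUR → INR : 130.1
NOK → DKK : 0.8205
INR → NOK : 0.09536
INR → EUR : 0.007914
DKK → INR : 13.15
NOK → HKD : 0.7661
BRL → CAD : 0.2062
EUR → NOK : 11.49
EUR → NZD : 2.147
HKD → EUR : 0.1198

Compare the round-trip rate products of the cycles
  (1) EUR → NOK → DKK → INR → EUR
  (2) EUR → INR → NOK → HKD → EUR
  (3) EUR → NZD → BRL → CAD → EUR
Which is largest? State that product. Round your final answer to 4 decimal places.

1.2154

(1) 11.49 × 0.8205 × 13.15 × 0.007914 = 0.98112
(2) 130.1 × 0.09536 × 0.7661 × 0.1198 = 1.13864
(3) 2.147 × 3.892 × 0.2062 × 0.7054 = 1.21543
Highest is cycle (3) at 1.2154 (>1, arbitrage).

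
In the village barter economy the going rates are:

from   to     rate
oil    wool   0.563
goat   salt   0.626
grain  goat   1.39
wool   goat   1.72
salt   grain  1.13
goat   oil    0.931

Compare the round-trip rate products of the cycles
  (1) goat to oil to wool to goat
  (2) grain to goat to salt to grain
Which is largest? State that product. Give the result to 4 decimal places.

(1) 0.931 × 0.563 × 1.72 = 0.90154
(2) 1.39 × 0.626 × 1.13 = 0.98326
Highest is cycle (2) at 0.9833 (≤1, no arbitrage).

0.9833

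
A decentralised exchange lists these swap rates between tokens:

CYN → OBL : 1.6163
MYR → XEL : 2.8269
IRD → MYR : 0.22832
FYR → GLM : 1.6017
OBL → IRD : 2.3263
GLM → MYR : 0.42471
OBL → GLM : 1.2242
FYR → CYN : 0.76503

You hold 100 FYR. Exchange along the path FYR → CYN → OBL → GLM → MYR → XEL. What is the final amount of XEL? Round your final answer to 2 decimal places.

181.74

100 FYR × 0.76503 = 76.503 CYN
76.503 CYN × 1.6163 = 123.6517989 OBL
123.6517989 OBL × 1.2242 = 151.37453221338 GLM
151.37453221338 GLM × 0.42471 = 64.2902775763446198 MYR
64.2902775763446198 MYR × 2.8269 = 181.74218568056860571262 XEL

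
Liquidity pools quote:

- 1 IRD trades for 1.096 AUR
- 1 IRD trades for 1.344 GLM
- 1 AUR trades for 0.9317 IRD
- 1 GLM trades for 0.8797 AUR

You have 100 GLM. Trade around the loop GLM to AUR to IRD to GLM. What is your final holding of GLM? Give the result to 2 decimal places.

100 GLM × 0.8797 = 87.97 AUR
87.97 AUR × 0.9317 = 81.961649 IRD
81.961649 IRD × 1.344 = 110.156456256 GLM

110.16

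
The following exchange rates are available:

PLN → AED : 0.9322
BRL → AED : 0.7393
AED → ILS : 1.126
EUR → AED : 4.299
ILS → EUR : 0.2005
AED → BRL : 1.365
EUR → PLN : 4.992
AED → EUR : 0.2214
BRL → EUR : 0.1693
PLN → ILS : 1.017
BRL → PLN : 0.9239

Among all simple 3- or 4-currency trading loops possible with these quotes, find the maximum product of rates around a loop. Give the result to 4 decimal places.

PLN→AED→BRL→PLN: 0.9322 × 1.365 × 0.9239 = 1.17562
PLN→AED→BRL→EUR→PLN: 0.9322 × 1.365 × 0.1693 × 4.992 = 1.07541
PLN→AED→ILS→EUR→PLN: 0.9322 × 1.126 × 0.2005 × 4.992 = 1.05060
PLN→AED→EUR→PLN: 0.9322 × 0.2214 × 4.992 = 1.03029
PLN→ILS→EUR→PLN: 1.017 × 0.2005 × 4.992 = 1.01791
AED→BRL→EUR→AED: 1.365 × 0.1693 × 4.299 = 0.99348
AED→ILS→EUR→AED: 1.126 × 0.2005 × 4.299 = 0.97056
Maximum is PLN→AED→BRL→PLN at 1.1756; arbitrage exists.

1.1756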